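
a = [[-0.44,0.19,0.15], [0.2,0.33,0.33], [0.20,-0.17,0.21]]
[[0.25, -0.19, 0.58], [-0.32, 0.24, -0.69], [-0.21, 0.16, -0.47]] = a @ [[-0.75, 0.58, -1.7], [-0.13, 0.09, -0.25], [-0.38, 0.29, -0.81]]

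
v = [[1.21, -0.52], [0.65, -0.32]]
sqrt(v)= [[1.23-0.06j, -0.51+0.12j], [0.63-0.15j, -0.26+0.29j]]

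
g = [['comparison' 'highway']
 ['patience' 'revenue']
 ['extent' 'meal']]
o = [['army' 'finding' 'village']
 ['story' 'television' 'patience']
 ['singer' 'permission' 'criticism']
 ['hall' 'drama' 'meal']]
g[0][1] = 'highway'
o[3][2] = 'meal'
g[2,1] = 'meal'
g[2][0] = 'extent'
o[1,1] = 'television'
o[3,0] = 'hall'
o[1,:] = ['story', 'television', 'patience']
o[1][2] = 'patience'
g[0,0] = 'comparison'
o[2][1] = 'permission'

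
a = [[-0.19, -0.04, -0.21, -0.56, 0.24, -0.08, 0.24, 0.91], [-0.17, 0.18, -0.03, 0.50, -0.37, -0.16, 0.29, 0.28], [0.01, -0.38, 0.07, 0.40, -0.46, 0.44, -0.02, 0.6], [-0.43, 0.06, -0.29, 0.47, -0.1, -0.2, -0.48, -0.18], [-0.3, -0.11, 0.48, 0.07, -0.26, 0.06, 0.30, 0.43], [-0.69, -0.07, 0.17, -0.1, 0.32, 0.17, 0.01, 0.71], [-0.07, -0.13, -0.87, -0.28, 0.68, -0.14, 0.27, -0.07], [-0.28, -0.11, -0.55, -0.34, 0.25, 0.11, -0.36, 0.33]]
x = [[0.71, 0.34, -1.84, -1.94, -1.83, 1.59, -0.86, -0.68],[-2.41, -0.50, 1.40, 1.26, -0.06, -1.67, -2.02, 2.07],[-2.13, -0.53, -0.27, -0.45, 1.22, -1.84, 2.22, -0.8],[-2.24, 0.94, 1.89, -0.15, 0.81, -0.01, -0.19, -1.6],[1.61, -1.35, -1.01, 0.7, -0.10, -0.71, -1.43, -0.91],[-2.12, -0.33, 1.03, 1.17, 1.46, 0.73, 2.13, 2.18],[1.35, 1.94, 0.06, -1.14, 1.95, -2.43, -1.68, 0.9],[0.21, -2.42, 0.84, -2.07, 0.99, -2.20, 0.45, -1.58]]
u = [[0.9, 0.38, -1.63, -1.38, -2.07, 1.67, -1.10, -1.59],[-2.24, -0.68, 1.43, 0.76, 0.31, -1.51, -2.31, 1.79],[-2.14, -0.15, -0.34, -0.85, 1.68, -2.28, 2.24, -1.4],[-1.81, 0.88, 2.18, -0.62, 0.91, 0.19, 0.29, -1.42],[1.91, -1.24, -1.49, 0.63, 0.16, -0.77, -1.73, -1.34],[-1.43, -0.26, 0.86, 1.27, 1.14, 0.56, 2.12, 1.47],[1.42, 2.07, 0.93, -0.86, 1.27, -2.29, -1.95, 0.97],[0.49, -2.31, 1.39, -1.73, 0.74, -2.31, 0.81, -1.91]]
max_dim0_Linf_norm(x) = 2.43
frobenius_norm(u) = 11.58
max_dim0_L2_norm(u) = 4.86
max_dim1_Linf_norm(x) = 2.43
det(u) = 2305.91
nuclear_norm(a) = 6.60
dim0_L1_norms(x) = [12.78, 8.35, 8.34, 8.88, 8.42, 11.18, 10.98, 10.72]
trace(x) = -2.84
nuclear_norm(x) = 28.96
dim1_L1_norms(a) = [2.47, 1.98, 2.38, 2.21, 2.01, 2.24, 2.51, 2.33]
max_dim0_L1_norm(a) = 3.51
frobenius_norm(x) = 11.48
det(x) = 7701.98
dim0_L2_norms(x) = [4.98, 3.62, 3.43, 3.61, 3.52, 4.53, 4.4, 4.1]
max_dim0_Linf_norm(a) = 0.91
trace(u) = -3.88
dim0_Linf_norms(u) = [2.24, 2.31, 2.18, 1.73, 2.07, 2.31, 2.31, 1.91]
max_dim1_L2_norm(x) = 4.56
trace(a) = 1.04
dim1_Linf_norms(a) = [0.91, 0.5, 0.6, 0.48, 0.48, 0.71, 0.87, 0.55]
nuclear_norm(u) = 28.56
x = a + u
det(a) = 0.02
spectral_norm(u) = 6.70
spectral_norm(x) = 6.71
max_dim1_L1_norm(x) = 11.45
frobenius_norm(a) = 2.82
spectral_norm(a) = 1.70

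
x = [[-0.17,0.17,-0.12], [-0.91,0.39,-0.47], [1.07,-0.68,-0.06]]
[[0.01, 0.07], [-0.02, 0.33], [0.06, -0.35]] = x@[[0.13, -0.28], [0.13, 0.08], [-0.10, -0.09]]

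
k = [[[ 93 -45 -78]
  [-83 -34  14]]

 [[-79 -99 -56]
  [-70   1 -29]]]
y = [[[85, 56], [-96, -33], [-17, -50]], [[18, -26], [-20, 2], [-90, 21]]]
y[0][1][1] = -33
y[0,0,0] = 85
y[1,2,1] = 21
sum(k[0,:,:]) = -133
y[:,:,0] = [[85, -96, -17], [18, -20, -90]]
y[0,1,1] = -33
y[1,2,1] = 21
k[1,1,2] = -29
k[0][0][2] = -78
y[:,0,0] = [85, 18]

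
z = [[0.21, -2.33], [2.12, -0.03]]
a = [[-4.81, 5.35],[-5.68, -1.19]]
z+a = [[-4.60, 3.02],[-3.56, -1.22]]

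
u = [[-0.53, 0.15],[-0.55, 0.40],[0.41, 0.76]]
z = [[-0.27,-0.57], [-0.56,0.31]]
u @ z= [[0.06, 0.35], [-0.08, 0.44], [-0.54, 0.0]]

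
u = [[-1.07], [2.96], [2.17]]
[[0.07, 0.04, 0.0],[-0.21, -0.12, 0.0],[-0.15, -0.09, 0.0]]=u @ [[-0.07, -0.04, -0.0]]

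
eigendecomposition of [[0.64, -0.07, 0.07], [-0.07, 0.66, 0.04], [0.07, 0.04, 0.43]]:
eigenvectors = [[0.33, 0.68, 0.66], [0.23, -0.73, 0.64], [-0.92, 0.06, 0.39]]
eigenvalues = [0.4, 0.72, 0.61]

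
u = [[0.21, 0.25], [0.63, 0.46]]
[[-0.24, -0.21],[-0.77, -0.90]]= u @ [[-1.33, -2.09],[0.14, 0.91]]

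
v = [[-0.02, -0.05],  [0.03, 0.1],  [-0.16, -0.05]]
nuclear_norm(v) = 0.27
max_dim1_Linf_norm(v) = 0.16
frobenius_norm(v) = 0.20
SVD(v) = [[-0.23, 0.37], [0.42, -0.8], [-0.88, -0.48]] @ diag([0.1853216712773989, 0.0869245543845449]) @ [[0.85, 0.53], [0.53, -0.85]]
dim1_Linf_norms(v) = [0.05, 0.1, 0.16]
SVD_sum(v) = [[-0.04, -0.02], [0.07, 0.04], [-0.14, -0.09]] + [[0.02, -0.03], [-0.04, 0.06], [-0.02, 0.04]]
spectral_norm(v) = 0.19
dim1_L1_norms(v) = [0.07, 0.13, 0.21]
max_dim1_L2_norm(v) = 0.17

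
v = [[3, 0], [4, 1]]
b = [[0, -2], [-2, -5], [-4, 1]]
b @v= [[-8, -2], [-26, -5], [-8, 1]]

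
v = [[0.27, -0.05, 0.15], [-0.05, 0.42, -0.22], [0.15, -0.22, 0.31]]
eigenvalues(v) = [0.64, 0.27, 0.09]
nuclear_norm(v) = 1.00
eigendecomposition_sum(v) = [[0.08, -0.16, 0.14], [-0.16, 0.31, -0.28], [0.14, -0.28, 0.25]] + [[0.17, 0.12, 0.04],[0.12, 0.09, 0.03],[0.04, 0.03, 0.01]] + [[0.02, -0.02, -0.03], [-0.02, 0.02, 0.03], [-0.03, 0.03, 0.05]]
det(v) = 0.02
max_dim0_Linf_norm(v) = 0.42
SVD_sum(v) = [[0.08, -0.16, 0.14], [-0.16, 0.31, -0.28], [0.14, -0.28, 0.25]] + [[0.17, 0.12, 0.04], [0.12, 0.09, 0.03], [0.04, 0.03, 0.01]] + [[0.02, -0.02, -0.03], [-0.02, 0.02, 0.03], [-0.03, 0.03, 0.05]]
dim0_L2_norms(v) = [0.31, 0.48, 0.41]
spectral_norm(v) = 0.64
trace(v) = 1.00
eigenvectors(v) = [[-0.35,0.79,-0.50], [0.7,0.57,0.42], [-0.62,0.21,0.75]]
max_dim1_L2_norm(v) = 0.48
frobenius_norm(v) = 0.70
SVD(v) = [[-0.35, -0.79, -0.50], [0.70, -0.57, 0.42], [-0.62, -0.21, 0.75]] @ diag([0.6405953316370269, 0.2725779587131646, 0.08682670964980882]) @ [[-0.35, 0.70, -0.62], [-0.79, -0.57, -0.21], [-0.5, 0.42, 0.75]]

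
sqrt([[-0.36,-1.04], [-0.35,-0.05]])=[[0.24+0.57j, (-0.54+0.76j)], [(-0.18+0.26j), (0.4+0.34j)]]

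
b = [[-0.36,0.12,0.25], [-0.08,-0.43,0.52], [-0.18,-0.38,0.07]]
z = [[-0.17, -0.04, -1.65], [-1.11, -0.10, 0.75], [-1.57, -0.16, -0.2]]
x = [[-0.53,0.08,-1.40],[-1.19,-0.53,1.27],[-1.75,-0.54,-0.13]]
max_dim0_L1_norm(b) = 0.93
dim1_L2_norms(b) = [0.45, 0.68, 0.43]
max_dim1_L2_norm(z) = 1.66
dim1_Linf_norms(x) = [1.4, 1.27, 1.75]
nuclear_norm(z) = 3.76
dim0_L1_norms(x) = [3.47, 1.15, 2.8]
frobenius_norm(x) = 2.99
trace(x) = -1.19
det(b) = -0.08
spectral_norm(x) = 2.36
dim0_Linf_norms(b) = [0.36, 0.43, 0.52]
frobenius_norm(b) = 0.92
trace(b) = -0.72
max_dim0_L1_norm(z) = 2.85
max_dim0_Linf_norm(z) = 1.65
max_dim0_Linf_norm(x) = 1.75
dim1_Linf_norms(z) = [1.65, 1.11, 1.57]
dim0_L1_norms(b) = [0.62, 0.93, 0.84]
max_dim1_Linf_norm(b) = 0.52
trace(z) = -0.47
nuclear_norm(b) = 1.45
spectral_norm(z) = 1.97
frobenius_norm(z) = 2.66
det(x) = -0.19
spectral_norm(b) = 0.78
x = z + b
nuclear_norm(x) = 4.24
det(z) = -0.00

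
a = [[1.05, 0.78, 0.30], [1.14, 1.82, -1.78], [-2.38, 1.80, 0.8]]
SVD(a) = [[-0.20, 0.22, -0.95], [-0.48, 0.83, 0.29], [0.86, 0.51, -0.07]] @ diag([3.1979217071054844, 2.790974415217189, 1.0533083920802209]) @ [[-0.87, 0.16, 0.46], [-0.02, 0.93, -0.36], [-0.49, -0.32, -0.81]]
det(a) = 9.40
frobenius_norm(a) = 4.37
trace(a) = 3.67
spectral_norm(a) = 3.20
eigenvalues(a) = [(2.3+0j), (0.68+1.9j), (0.68-1.9j)]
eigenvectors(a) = [[(-0.55+0j), (0.17-0.23j), 0.17+0.23j], [(-0.83+0j), (0.18+0.52j), (0.18-0.52j)], [-0.13+0.00j, (0.78+0j), (0.78-0j)]]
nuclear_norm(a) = 7.04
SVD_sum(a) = [[0.57, -0.11, -0.3], [1.33, -0.25, -0.7], [-2.39, 0.44, 1.26]] + [[-0.01, 0.56, -0.22], [-0.04, 2.16, -0.83], [-0.02, 1.34, -0.51]] + [[0.49, 0.32, 0.82], [-0.15, -0.10, -0.25], [0.03, 0.02, 0.06]]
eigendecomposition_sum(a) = [[(1.45+0j),0.63-0.00j,-0.46+0.00j], [(2.2+0j),(0.96-0j),(-0.7+0j)], [(0.34+0j),0.15-0.00j,-0.11+0.00j]] + [[(-0.2+0.47j), 0.07-0.32j, 0.38+0.08j], [-0.53-0.84j, 0.43+0.47j, -0.54+0.52j], [-1.36+0.33j, 0.83-0.37j, 0.45+0.96j]] + [[-0.20-0.47j, 0.07+0.32j, 0.38-0.08j], [(-0.53+0.84j), 0.43-0.47j, -0.54-0.52j], [(-1.36-0.33j), 0.83+0.37j, 0.45-0.96j]]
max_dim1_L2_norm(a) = 3.09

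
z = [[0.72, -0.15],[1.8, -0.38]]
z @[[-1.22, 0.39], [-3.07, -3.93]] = [[-0.42, 0.87], [-1.03, 2.2]]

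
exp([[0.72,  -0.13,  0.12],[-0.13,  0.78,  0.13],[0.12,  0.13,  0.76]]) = [[2.09, -0.26, 0.24], [-0.26, 2.22, 0.27], [0.24, 0.27, 2.17]]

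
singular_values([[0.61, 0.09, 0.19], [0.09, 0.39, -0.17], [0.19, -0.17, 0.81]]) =[0.94, 0.61, 0.26]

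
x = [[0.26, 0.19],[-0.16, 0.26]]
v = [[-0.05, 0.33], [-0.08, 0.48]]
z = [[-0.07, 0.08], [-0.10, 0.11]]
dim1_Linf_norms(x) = [0.26, 0.26]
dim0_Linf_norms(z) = [0.1, 0.11]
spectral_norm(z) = 0.18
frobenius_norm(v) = 0.59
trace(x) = 0.52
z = v @ x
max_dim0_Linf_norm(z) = 0.11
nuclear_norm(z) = 0.18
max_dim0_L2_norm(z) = 0.14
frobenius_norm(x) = 0.44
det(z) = 0.00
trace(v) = 0.43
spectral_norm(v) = 0.59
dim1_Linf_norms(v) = [0.33, 0.48]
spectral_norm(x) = 0.33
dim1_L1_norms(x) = [0.45, 0.42]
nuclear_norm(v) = 0.59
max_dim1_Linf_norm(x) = 0.26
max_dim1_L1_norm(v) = 0.56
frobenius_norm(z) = 0.18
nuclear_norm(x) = 0.63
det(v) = 0.00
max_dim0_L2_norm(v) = 0.58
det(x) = 0.10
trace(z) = 0.04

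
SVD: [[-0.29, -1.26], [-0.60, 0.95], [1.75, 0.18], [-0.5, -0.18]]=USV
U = [[-0.25, 0.75],  [-0.23, -0.65],  [0.90, 0.06],  [-0.27, 0.06]]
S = [1.95, 1.59]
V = [[0.99, 0.16], [0.16, -0.99]]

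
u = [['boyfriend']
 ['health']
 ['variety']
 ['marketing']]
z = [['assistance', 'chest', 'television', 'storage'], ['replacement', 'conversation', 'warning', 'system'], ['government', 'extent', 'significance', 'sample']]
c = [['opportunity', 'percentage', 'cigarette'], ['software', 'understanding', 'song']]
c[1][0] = 'software'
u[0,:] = ['boyfriend']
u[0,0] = 'boyfriend'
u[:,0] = ['boyfriend', 'health', 'variety', 'marketing']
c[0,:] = ['opportunity', 'percentage', 'cigarette']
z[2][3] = 'sample'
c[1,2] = 'song'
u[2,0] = 'variety'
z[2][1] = 'extent'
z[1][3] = 'system'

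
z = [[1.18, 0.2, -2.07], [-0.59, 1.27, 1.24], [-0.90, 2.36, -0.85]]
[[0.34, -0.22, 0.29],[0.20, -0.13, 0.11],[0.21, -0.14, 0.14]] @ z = [[0.27, 0.47, -1.22], [0.21, 0.13, -0.67], [0.20, 0.19, -0.73]]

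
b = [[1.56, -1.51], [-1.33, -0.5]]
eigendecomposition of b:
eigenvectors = [[0.90, 0.48],[-0.43, 0.88]]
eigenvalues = [2.28, -1.22]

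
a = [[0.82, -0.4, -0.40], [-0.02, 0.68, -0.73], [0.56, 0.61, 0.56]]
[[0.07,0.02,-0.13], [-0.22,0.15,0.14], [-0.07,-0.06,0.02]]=a @ [[0.02, -0.02, -0.10], [-0.22, 0.06, 0.16], [0.09, -0.15, -0.04]]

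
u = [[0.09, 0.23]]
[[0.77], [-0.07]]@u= [[0.07, 0.18], [-0.01, -0.02]]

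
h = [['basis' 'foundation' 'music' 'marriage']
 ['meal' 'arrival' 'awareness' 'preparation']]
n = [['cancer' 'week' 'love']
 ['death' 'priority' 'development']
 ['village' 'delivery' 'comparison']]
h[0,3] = 'marriage'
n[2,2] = 'comparison'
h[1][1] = 'arrival'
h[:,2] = ['music', 'awareness']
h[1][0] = 'meal'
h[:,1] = ['foundation', 'arrival']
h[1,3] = 'preparation'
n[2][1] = 'delivery'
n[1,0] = 'death'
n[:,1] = ['week', 'priority', 'delivery']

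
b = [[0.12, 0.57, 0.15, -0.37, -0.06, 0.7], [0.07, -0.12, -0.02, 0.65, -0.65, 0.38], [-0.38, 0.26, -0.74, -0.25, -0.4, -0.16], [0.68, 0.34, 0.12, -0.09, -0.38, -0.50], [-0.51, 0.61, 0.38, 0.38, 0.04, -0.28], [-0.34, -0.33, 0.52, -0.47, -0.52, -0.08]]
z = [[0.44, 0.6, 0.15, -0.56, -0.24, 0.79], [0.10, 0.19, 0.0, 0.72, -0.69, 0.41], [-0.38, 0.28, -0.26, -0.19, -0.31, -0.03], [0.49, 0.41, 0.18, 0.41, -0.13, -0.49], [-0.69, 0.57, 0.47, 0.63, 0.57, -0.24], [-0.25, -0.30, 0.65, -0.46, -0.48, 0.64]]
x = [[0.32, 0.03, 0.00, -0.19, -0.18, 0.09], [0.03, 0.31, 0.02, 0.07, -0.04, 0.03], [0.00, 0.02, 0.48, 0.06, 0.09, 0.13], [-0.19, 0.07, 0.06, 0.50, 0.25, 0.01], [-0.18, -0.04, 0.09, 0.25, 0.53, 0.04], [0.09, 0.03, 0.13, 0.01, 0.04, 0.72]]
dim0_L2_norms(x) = [0.42, 0.32, 0.51, 0.6, 0.62, 0.74]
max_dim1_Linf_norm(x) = 0.72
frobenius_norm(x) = 1.35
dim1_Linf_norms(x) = [0.32, 0.31, 0.48, 0.5, 0.53, 0.72]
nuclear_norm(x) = 2.86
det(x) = 0.00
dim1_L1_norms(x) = [0.81, 0.5, 0.78, 1.08, 1.13, 1.02]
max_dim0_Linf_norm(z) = 0.79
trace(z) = 1.99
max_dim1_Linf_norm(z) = 0.79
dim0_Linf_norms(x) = [0.32, 0.31, 0.48, 0.5, 0.53, 0.72]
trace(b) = -0.87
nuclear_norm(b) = 6.00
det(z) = 0.76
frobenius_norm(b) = 2.45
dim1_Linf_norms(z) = [0.79, 0.72, 0.38, 0.49, 0.69, 0.65]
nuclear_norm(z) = 6.19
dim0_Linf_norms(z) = [0.69, 0.6, 0.65, 0.72, 0.69, 0.79]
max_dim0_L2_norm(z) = 1.28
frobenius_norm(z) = 2.70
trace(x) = 2.86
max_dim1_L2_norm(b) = 1.0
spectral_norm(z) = 1.70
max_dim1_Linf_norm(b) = 0.74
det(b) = 1.00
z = b + x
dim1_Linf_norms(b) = [0.7, 0.65, 0.74, 0.68, 0.61, 0.52]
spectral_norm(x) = 0.91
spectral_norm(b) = 1.01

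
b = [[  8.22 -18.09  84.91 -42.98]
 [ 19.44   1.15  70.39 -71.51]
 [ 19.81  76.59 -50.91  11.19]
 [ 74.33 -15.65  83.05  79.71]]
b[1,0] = 19.44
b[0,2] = 84.91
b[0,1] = -18.09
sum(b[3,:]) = 221.44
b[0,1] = -18.09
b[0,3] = -42.98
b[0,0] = 8.22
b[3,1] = -15.65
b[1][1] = 1.15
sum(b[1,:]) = 19.47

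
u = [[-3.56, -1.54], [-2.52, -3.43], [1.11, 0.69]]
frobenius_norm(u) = 5.90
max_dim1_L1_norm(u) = 5.95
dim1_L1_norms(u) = [5.1, 5.95, 1.8]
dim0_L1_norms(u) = [7.19, 5.66]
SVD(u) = [[-0.65, 0.72], [-0.72, -0.69], [0.23, -0.12]] @ diag([5.7088727663849985, 1.5091294633753871]) @ [[0.77, 0.64],[-0.64, 0.77]]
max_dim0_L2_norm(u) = 4.5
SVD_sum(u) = [[-2.87, -2.38],[-3.18, -2.63],[1.00, 0.83]] + [[-0.69, 0.84], [0.66, -0.80], [0.11, -0.14]]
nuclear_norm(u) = 7.22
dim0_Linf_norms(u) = [3.56, 3.43]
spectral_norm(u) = 5.71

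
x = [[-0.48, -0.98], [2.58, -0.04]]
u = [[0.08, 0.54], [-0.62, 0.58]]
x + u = [[-0.40, -0.44], [1.96, 0.54]]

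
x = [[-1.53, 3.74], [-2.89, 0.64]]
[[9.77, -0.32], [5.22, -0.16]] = x @ [[-1.35, 0.04], [2.06, -0.07]]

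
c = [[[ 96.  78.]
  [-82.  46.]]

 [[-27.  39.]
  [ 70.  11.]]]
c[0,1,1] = 46.0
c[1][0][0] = -27.0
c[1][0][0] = -27.0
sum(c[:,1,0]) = -12.0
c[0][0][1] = 78.0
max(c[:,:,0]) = 96.0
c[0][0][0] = 96.0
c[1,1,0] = 70.0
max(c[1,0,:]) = 39.0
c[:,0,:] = [[96.0, 78.0], [-27.0, 39.0]]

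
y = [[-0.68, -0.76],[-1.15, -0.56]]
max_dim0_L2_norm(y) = 1.34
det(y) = -0.49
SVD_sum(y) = [[-0.82, -0.56], [-1.04, -0.72]] + [[0.14, -0.2], [-0.11, 0.16]]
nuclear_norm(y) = 1.91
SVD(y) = [[-0.62, -0.79], [-0.79, 0.62]] @ diag([1.6068252655820028, 0.3069406553184608]) @ [[0.82,  0.57], [-0.57,  0.82]]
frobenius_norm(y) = 1.64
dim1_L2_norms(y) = [1.02, 1.28]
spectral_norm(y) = 1.61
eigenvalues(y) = [-1.56, 0.32]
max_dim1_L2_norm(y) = 1.28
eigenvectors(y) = [[-0.65, 0.61],[-0.76, -0.8]]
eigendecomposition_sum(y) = [[-0.83, -0.63], [-0.96, -0.73]] + [[0.15, -0.13], [-0.19, 0.17]]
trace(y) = -1.24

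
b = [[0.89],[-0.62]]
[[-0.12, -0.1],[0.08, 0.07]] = b@[[-0.13, -0.11]]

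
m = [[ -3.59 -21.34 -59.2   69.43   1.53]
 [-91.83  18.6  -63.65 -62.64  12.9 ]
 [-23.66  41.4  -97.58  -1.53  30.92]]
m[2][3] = -1.53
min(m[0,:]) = -59.2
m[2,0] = -23.66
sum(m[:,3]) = 5.260000000000006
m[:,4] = [1.53, 12.9, 30.92]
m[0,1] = -21.34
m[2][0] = -23.66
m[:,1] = [-21.34, 18.6, 41.4]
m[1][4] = 12.9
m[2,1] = 41.4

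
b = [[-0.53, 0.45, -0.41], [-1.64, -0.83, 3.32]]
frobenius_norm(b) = 3.88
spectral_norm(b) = 3.80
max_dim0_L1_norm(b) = 3.73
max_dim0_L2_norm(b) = 3.35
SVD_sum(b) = [[0.1, 0.05, -0.21],[-1.60, -0.85, 3.33]] + [[-0.63, 0.4, -0.20], [-0.04, 0.02, -0.01]]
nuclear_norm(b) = 4.57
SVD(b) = [[-0.06, 1.0],[1.0, 0.06]] @ diag([3.8019951972720256, 0.7728082038387314]) @ [[-0.42, -0.23, 0.88], [-0.82, 0.51, -0.26]]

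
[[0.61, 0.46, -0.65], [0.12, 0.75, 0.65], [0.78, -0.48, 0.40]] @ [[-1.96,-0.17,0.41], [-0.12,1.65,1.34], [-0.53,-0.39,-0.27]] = [[-0.91, 0.91, 1.04], [-0.67, 0.96, 0.88], [-1.68, -1.08, -0.43]]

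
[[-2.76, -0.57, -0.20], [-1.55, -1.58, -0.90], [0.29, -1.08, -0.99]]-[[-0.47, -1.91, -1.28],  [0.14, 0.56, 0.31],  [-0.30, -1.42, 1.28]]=[[-2.29, 1.34, 1.08], [-1.69, -2.14, -1.21], [0.59, 0.34, -2.27]]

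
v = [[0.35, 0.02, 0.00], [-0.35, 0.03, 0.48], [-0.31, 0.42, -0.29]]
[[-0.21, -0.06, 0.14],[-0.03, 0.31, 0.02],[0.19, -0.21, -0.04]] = v @ [[-0.57,  -0.15,  0.37], [-0.29,  -0.22,  0.36], [-0.45,  0.55,  0.28]]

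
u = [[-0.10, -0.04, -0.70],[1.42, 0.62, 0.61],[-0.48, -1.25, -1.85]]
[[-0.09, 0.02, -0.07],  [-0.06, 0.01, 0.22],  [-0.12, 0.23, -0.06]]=u @ [[-0.06, 0.1, 0.18],[-0.09, -0.18, -0.14],[0.14, -0.03, 0.08]]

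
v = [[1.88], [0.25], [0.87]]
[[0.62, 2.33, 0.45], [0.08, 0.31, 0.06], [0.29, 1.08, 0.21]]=v @ [[0.33, 1.24, 0.24]]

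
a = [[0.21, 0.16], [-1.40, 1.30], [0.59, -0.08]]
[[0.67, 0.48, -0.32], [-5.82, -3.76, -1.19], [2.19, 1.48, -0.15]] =a@ [[3.64, 2.47, -0.45], [-0.56, -0.23, -1.4]]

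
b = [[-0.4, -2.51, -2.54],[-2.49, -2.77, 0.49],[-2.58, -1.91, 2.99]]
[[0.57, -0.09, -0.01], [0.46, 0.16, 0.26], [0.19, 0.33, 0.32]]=b @ [[0.02, 0.02, -0.1],[-0.19, -0.06, 0.00],[-0.04, 0.09, 0.02]]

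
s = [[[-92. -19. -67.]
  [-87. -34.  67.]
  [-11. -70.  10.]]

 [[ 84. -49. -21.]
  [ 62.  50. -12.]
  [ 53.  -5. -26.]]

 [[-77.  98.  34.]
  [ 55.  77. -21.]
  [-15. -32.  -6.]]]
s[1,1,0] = 62.0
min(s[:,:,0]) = -92.0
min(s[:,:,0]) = -92.0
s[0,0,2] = -67.0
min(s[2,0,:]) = -77.0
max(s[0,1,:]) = 67.0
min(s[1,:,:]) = -49.0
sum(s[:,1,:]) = 157.0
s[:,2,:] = [[-11.0, -70.0, 10.0], [53.0, -5.0, -26.0], [-15.0, -32.0, -6.0]]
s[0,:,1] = [-19.0, -34.0, -70.0]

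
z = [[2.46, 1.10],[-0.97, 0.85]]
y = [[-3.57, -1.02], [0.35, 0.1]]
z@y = [[-8.40, -2.40], [3.76, 1.07]]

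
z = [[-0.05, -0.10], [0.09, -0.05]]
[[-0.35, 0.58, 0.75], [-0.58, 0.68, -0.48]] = z @ [[-3.5, 3.41, -7.41],[5.22, -7.47, -3.8]]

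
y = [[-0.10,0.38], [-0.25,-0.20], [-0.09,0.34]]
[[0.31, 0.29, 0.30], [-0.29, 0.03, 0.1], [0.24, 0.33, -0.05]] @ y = [[-0.13, 0.16], [0.01, -0.08], [-0.1, 0.01]]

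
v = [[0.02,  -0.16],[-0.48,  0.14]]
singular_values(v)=[0.5, 0.15]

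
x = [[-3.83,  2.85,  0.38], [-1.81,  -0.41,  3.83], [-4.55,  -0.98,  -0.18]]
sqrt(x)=[[0.17+1.33j, (0.91-0.77j), 0.22+0.55j], [-0.73-0.55j, 1.25+0.32j, 1.34-0.22j], [-1.45+1.24j, -0.46-0.71j, 1.36+0.51j]]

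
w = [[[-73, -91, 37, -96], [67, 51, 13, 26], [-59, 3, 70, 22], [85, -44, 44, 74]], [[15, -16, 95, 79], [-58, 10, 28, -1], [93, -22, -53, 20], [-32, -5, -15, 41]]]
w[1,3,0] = -32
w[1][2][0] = 93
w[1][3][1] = -5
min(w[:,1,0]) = -58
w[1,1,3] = -1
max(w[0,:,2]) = 70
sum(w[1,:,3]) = 139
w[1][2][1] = -22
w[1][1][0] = -58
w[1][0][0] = 15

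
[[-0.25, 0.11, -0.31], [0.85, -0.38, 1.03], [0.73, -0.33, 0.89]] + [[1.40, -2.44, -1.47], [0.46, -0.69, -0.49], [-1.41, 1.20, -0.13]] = [[1.15, -2.33, -1.78], [1.31, -1.07, 0.54], [-0.68, 0.87, 0.76]]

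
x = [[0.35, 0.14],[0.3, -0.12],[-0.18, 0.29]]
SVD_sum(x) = [[0.29,  -0.08], [0.31,  -0.09], [-0.24,  0.07]] + [[0.06, 0.22], [-0.01, -0.03], [0.06, 0.22]]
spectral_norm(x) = 0.51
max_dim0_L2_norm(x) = 0.49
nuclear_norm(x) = 0.83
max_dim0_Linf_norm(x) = 0.35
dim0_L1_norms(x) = [0.83, 0.55]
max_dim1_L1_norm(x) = 0.49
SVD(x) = [[-0.59, 0.7], [-0.64, -0.1], [0.5, 0.7]] @ diag([0.5060038756663706, 0.3270475161358241]) @ [[-0.96, 0.27], [0.27, 0.96]]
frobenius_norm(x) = 0.60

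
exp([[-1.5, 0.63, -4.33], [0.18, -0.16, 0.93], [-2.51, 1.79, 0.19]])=[[6.23, -4.66, -11.27], [-1.43, 2.13, 2.89], [-6.55, 5.5, 12.05]]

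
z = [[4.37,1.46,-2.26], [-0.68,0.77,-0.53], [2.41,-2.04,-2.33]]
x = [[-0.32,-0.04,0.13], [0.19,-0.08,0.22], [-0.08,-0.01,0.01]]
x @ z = [[-1.06, -0.76, 0.44], [1.41, -0.23, -0.9], [-0.32, -0.14, 0.16]]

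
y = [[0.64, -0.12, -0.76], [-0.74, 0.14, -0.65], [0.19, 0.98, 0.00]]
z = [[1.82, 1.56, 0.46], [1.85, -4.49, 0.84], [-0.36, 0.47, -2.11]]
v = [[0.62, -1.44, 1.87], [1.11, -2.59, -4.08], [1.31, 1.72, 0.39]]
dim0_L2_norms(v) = [1.83, 3.43, 4.51]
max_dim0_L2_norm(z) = 4.78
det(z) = 21.80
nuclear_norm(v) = 9.34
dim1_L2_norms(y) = [1.0, 0.99, 1.0]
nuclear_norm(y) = 2.99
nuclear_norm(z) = 9.30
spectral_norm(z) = 5.07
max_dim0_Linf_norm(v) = 4.08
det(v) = 21.96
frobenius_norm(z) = 5.92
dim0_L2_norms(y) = [1.0, 1.0, 1.0]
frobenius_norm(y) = 1.73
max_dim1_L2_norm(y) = 1.0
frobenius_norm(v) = 5.95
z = v @ y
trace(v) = -1.58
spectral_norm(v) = 5.10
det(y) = 0.99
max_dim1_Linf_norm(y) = 0.98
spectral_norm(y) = 1.00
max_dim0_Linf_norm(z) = 4.49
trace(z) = -4.78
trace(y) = 0.78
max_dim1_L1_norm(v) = 7.78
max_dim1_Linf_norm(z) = 4.49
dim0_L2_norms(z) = [2.62, 4.78, 2.32]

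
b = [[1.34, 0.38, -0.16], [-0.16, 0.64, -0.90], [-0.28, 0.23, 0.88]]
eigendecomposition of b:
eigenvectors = [[-0.92+0.00j, (-0.22-0.3j), -0.22+0.30j], [(-0.2+0j), (0.81+0j), 0.81-0.00j], [0.35+0.00j, -0.00-0.45j, -0.00+0.45j]]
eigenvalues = [(1.48+0j), (0.69+0.55j), (0.69-0.55j)]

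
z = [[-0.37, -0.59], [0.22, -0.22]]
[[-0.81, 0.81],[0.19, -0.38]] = z @ [[1.38, -1.9], [0.51, -0.18]]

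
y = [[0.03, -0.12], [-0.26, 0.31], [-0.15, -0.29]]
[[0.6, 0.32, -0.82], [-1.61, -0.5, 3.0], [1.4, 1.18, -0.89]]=y @ [[0.28, -1.8, -4.87], [-4.96, -3.13, 5.6]]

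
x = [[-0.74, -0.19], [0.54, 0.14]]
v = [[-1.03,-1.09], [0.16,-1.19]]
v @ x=[[0.17, 0.04], [-0.76, -0.20]]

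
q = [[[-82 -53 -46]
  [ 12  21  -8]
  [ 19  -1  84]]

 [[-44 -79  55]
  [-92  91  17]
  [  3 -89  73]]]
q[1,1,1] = 91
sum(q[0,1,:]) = 25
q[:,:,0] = [[-82, 12, 19], [-44, -92, 3]]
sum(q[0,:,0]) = -51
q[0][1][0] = 12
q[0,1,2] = -8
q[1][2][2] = 73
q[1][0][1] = -79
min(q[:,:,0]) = -92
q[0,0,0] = -82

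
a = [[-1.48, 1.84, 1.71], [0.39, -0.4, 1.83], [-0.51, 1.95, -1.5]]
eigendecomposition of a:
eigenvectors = [[0.23, 0.89, 0.70], [0.57, 0.26, 0.63], [-0.79, -0.37, 0.34]]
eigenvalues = [-2.77, -1.65, 1.03]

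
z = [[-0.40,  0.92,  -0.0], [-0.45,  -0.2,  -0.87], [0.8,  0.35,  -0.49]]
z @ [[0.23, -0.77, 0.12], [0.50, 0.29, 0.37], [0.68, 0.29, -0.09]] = [[0.37, 0.57, 0.29], [-0.80, 0.04, -0.05], [0.03, -0.66, 0.27]]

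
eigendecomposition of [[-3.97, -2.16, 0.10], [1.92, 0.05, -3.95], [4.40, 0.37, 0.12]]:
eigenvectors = [[(0.19-0.46j), (0.19+0.46j), 0.30+0.00j], [(-0.7+0j), (-0.7-0j), (-0.79+0j)], [(-0.43+0.27j), -0.43-0.27j, 0.53+0.00j]]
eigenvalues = [(-2.9+2.77j), (-2.9-2.77j), (2+0j)]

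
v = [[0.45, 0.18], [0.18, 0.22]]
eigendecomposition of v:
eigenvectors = [[0.88, -0.48], [0.48, 0.88]]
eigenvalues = [0.55, 0.12]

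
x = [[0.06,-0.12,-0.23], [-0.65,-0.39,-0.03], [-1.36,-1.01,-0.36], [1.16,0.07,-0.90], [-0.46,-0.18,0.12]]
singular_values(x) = [2.19, 1.13, 0.0]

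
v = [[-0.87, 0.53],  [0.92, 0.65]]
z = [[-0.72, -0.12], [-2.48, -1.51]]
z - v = [[0.15, -0.65],[-3.40, -2.16]]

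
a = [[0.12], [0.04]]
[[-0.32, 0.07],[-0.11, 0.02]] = a @ [[-2.68,0.59]]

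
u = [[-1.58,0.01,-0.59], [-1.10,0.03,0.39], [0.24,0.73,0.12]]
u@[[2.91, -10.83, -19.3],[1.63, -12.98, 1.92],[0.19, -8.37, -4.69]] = [[-4.69,21.92,33.28], [-3.08,8.26,19.46], [1.91,-13.08,-3.79]]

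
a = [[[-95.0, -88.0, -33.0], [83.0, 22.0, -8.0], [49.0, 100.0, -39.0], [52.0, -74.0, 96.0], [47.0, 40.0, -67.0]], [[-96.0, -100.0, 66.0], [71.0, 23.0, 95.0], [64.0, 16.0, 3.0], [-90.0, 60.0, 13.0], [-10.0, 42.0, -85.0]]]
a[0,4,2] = -67.0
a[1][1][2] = 95.0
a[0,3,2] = 96.0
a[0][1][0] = 83.0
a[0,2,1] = 100.0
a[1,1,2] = 95.0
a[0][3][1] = -74.0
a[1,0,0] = -96.0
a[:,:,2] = [[-33.0, -8.0, -39.0, 96.0, -67.0], [66.0, 95.0, 3.0, 13.0, -85.0]]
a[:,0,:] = [[-95.0, -88.0, -33.0], [-96.0, -100.0, 66.0]]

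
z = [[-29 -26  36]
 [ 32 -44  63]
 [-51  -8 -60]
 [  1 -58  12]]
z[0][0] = -29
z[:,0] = [-29, 32, -51, 1]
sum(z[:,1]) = -136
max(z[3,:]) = 12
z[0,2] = 36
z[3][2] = 12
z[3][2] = 12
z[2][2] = -60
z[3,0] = 1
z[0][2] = 36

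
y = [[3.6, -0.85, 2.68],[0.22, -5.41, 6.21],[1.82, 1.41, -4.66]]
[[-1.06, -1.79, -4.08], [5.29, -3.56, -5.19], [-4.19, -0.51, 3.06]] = y @ [[-0.75, -0.44, -0.5], [-0.48, 0.87, -0.06], [0.46, 0.2, -0.87]]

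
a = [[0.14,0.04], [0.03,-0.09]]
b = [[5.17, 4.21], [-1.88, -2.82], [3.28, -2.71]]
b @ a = [[0.85, -0.17],[-0.35, 0.18],[0.38, 0.38]]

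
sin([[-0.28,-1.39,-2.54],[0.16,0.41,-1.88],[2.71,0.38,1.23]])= [[-0.76, -3.69, -7.48], [2.10, -0.76, -4.37], [7.06, 2.12, 3.34]]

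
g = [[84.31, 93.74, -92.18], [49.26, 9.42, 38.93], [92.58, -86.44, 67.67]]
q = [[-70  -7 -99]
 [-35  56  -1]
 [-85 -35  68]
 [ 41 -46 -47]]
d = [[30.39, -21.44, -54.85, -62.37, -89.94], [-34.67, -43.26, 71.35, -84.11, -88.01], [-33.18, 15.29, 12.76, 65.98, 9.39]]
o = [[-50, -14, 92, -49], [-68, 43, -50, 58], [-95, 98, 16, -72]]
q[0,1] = -7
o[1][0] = -68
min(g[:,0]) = 49.26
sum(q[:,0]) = -149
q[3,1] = -46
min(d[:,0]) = -34.67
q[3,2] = -47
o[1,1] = 43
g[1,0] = 49.26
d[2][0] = -33.18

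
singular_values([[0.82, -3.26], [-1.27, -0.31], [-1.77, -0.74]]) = [3.38, 2.29]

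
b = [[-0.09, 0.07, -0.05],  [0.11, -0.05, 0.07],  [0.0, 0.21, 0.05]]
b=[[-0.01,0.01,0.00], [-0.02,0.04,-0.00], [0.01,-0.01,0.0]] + [[-0.08, 0.06, -0.05], [0.13, -0.09, 0.07], [-0.01, 0.22, 0.05]]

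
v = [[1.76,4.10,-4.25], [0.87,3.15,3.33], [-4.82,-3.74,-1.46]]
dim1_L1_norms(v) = [10.11, 7.35, 10.02]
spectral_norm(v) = 7.92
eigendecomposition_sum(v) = [[-2.04+0.00j, -0.21+0.00j, (-2.66+0j)], [(1.08-0j), (0.11-0j), 1.41-0.00j], [-1.93+0.00j, -0.20+0.00j, -2.52+0.00j]] + [[1.90-0.62j, 2.16-3.59j, (-0.79-1.36j)], [-0.10+1.22j, 1.52+2.08j, 0.96-0.12j], [-1.44+0.38j, -1.77+2.59j, 0.53+1.05j]] + [[(1.9+0.62j), 2.16+3.59j, -0.79+1.36j],[(-0.1-1.22j), 1.52-2.08j, 0.96+0.12j],[(-1.44-0.38j), (-1.77-2.59j), (0.53-1.05j)]]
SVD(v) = [[-0.54, 0.78, 0.31],[-0.39, -0.56, 0.73],[0.75, 0.27, 0.6]] @ diag([7.918910251334075, 5.619942571417003, 2.190229651267412]) @ [[-0.62, -0.79, -0.01],[-0.08, 0.07, -0.99],[-0.78, 0.61, 0.11]]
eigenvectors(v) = [[(0.68+0j), -0.72+0.00j, (-0.72-0j)], [-0.36+0.00j, 0.17-0.41j, 0.17+0.41j], [0.64+0.00j, 0.54+0.03j, 0.54-0.03j]]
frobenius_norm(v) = 9.95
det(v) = -97.47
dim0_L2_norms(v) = [5.2, 6.38, 5.59]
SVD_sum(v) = [[2.63, 3.35, 0.05], [1.89, 2.4, 0.03], [-3.67, -4.67, -0.07]] + [[-0.34, 0.33, -4.37], [0.24, -0.24, 3.12], [-0.12, 0.12, -1.53]] + [[-0.54, 0.42, 0.07], [-1.26, 0.99, 0.17], [-1.03, 0.81, 0.14]]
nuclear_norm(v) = 15.73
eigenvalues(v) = [(-4.45+0j), (3.95+2.51j), (3.95-2.51j)]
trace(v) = 3.45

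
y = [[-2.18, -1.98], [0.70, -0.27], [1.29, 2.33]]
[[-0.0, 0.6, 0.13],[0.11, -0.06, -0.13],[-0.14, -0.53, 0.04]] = y@ [[0.11, -0.14, -0.15], [-0.12, -0.15, 0.1]]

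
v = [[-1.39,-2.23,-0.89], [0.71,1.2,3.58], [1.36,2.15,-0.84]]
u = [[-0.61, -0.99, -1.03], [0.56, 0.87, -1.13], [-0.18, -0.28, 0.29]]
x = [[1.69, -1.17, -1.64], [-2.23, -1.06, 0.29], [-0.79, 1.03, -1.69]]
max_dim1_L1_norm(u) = 2.63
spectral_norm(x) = 3.09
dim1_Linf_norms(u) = [1.03, 1.13, 0.29]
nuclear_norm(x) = 7.10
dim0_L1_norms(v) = [3.46, 5.58, 5.31]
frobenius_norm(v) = 5.44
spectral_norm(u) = 1.60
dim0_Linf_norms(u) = [0.61, 0.99, 1.13]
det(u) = -0.00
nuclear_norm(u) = 3.15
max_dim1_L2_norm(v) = 3.84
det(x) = 12.34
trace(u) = 0.55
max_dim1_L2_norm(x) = 2.63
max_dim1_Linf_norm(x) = 2.23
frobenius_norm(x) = 4.20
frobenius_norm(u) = 2.23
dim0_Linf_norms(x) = [2.23, 1.17, 1.69]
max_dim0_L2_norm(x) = 2.91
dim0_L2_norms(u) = [0.85, 1.35, 1.56]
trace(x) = -1.06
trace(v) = -1.03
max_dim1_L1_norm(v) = 5.49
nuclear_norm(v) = 7.58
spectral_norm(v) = 4.48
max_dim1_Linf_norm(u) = 1.13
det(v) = 0.01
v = x @ u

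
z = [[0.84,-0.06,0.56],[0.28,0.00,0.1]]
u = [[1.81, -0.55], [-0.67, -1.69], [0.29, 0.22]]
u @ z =[[1.37, -0.11, 0.96], [-1.04, 0.04, -0.54], [0.31, -0.02, 0.18]]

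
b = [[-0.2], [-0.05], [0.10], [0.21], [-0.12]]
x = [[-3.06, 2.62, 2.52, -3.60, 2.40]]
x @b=[[-0.31]]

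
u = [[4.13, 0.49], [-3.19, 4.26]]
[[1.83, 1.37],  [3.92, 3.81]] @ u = [[3.19, 6.73],[4.04, 18.15]]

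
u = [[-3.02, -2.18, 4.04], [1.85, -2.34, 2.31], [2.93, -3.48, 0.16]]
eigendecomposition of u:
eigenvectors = [[-0.84+0.00j, (0.34+0.33j), (0.34-0.33j)], [0.11+0.00j, (0.64+0j), (0.64-0j)], [(0.53+0j), 0.39+0.46j, 0.39-0.46j]]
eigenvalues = [(-5.26+0j), (0.03+2.6j), (0.03-2.6j)]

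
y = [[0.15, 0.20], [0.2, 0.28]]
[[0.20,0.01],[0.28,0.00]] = y@[[0.48, 1.63], [0.65, -1.15]]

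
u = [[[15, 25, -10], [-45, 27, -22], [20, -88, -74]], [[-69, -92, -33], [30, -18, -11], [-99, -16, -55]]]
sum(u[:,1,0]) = -15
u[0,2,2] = -74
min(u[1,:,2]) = -55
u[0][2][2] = -74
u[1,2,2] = -55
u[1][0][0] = -69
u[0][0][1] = 25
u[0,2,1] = -88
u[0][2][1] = -88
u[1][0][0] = -69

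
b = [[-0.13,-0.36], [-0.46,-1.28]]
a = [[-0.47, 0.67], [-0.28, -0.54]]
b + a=[[-0.6, 0.31],[-0.74, -1.82]]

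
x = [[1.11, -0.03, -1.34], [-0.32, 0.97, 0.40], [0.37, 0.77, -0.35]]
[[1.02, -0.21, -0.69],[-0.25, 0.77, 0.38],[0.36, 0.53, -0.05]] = x @ [[0.7, 0.05, -0.18], [0.05, 0.74, 0.18], [-0.18, 0.18, 0.36]]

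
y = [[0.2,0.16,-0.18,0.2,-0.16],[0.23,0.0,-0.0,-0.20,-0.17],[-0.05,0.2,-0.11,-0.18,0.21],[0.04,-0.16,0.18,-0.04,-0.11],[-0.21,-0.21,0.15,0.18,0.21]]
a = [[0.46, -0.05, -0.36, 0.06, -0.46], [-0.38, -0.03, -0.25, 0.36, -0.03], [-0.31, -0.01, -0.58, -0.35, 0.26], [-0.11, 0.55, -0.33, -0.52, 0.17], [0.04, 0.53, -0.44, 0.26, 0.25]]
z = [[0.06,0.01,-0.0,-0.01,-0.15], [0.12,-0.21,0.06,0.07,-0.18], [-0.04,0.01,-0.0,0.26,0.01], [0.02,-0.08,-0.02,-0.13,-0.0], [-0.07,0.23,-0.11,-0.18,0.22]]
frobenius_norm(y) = 0.82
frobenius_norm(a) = 1.69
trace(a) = -0.42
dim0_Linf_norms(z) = [0.12, 0.23, 0.11, 0.26, 0.22]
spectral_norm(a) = 1.16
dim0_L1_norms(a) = [1.3, 1.17, 1.96, 1.55, 1.17]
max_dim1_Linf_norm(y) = 0.23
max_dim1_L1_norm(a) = 1.68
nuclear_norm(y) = 1.51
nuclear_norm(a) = 3.47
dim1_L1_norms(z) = [0.23, 0.64, 0.32, 0.25, 0.81]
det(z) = -0.00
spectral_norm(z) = 0.51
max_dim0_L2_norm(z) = 0.35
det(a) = 0.09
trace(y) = 0.26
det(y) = -0.00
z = y @ a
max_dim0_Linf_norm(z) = 0.26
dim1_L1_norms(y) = [0.9, 0.6, 0.75, 0.53, 0.96]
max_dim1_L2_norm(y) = 0.43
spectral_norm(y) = 0.58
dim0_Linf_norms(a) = [0.46, 0.55, 0.58, 0.52, 0.46]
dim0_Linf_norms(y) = [0.23, 0.21, 0.18, 0.2, 0.21]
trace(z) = -0.06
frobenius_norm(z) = 0.61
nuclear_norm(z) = 1.02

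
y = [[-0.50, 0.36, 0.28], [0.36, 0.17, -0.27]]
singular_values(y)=[0.75, 0.35]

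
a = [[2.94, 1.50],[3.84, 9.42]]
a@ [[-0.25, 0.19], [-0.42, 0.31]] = [[-1.36, 1.02], [-4.92, 3.65]]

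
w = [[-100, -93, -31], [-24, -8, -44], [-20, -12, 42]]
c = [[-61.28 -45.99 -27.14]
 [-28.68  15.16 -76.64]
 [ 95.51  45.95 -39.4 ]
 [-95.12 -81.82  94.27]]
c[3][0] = -95.12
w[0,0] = -100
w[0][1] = -93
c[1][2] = -76.64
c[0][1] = -45.99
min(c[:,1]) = -81.82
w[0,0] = -100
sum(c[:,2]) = -48.91000000000001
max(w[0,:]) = -31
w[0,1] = -93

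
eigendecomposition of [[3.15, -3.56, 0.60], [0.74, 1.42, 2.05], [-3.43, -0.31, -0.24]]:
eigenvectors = [[(-0.75+0j), (0.06+0.51j), 0.06-0.51j],[(0.27+0j), 0.32+0.38j, (0.32-0.38j)],[(0.6+0j), -0.70+0.00j, (-0.7-0j)]]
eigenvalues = [(3.93+0j), (0.2+2.67j), (0.2-2.67j)]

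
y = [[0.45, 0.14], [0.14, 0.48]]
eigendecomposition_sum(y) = [[0.18, -0.16], [-0.16, 0.14]] + [[0.27, 0.30],  [0.30, 0.34]]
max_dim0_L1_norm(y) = 0.62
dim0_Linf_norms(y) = [0.45, 0.48]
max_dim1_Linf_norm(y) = 0.48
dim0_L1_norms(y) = [0.59, 0.62]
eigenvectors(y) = [[-0.74, -0.67], [0.67, -0.74]]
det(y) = 0.20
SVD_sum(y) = [[0.27, 0.3], [0.3, 0.34]] + [[0.18, -0.16],[-0.16, 0.14]]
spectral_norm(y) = 0.61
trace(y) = 0.93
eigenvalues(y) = [0.32, 0.61]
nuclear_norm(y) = 0.93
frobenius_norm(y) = 0.69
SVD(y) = [[-0.67, -0.74], [-0.74, 0.67]] @ diag([0.6058012784032871, 0.32419872159671276]) @ [[-0.67, -0.74], [-0.74, 0.67]]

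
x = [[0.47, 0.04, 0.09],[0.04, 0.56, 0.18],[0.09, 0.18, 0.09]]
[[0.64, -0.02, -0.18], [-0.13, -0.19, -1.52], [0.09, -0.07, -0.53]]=x@ [[1.21,  0.05,  0.11], [-0.66,  -0.20,  -2.19], [1.09,  -0.45,  -1.65]]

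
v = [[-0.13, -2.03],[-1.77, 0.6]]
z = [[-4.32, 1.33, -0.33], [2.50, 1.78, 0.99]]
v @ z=[[-4.51,-3.79,-1.97], [9.15,-1.29,1.18]]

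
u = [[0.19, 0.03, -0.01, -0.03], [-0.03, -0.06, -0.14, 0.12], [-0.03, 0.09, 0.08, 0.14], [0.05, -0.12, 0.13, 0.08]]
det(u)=0.001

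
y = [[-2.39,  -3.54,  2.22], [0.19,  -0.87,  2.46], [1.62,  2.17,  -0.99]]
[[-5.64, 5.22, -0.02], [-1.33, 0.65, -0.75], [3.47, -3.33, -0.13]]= y @ [[0.73, -0.52, -0.17], [0.93, -1.20, -0.08], [-0.27, -0.12, -0.32]]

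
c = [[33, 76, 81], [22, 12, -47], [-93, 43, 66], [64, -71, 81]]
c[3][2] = 81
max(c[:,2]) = 81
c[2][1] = 43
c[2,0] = -93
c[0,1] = 76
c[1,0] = 22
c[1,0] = 22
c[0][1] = 76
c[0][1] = 76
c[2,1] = 43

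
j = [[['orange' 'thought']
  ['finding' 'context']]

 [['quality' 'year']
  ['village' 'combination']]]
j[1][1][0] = 'village'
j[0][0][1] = 'thought'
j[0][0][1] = 'thought'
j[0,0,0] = 'orange'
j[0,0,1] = 'thought'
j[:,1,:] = [['finding', 'context'], ['village', 'combination']]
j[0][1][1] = 'context'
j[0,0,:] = ['orange', 'thought']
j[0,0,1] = 'thought'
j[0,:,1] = ['thought', 'context']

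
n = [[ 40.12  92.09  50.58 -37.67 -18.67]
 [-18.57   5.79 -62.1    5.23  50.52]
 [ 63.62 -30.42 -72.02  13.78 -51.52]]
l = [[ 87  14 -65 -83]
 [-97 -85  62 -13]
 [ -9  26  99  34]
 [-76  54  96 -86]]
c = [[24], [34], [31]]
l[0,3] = -83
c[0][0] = 24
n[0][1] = 92.09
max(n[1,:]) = 50.52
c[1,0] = 34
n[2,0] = 63.62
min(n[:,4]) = -51.52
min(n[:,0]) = -18.57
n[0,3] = -37.67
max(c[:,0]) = 34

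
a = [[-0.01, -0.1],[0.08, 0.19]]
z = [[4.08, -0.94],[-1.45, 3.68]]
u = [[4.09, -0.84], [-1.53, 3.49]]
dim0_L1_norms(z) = [5.53, 4.62]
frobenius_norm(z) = 5.76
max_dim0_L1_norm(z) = 5.53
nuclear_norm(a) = 0.25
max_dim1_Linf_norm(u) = 4.09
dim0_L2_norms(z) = [4.33, 3.8]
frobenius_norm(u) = 5.65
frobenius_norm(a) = 0.23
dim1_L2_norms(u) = [4.18, 3.81]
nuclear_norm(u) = 7.61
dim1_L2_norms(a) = [0.1, 0.21]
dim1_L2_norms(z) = [4.19, 3.96]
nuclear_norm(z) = 7.78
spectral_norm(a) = 0.23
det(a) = 0.01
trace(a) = 0.18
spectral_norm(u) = 5.03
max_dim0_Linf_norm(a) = 0.19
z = u + a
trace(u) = 7.58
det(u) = 12.99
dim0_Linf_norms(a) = [0.08, 0.19]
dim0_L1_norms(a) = [0.09, 0.29]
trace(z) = 7.76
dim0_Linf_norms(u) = [4.09, 3.49]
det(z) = 13.65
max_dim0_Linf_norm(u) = 4.09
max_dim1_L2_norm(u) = 4.18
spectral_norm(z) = 5.10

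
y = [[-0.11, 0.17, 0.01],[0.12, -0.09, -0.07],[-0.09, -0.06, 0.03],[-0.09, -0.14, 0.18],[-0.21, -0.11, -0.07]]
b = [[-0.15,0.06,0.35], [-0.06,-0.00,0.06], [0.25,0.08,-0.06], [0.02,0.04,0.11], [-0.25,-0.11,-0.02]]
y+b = [[-0.26, 0.23, 0.36], [0.06, -0.09, -0.01], [0.16, 0.02, -0.03], [-0.07, -0.10, 0.29], [-0.46, -0.22, -0.09]]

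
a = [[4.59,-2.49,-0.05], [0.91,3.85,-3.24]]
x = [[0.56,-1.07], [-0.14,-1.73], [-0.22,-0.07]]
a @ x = [[2.93,-0.6], [0.68,-7.41]]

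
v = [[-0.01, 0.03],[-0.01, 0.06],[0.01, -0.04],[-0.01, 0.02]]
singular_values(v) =[0.08, 0.01]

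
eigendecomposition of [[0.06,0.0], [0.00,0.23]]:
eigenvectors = [[1.00, 0.00], [0.0, 1.00]]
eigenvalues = [0.06, 0.23]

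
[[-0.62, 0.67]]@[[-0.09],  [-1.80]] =[[-1.15]]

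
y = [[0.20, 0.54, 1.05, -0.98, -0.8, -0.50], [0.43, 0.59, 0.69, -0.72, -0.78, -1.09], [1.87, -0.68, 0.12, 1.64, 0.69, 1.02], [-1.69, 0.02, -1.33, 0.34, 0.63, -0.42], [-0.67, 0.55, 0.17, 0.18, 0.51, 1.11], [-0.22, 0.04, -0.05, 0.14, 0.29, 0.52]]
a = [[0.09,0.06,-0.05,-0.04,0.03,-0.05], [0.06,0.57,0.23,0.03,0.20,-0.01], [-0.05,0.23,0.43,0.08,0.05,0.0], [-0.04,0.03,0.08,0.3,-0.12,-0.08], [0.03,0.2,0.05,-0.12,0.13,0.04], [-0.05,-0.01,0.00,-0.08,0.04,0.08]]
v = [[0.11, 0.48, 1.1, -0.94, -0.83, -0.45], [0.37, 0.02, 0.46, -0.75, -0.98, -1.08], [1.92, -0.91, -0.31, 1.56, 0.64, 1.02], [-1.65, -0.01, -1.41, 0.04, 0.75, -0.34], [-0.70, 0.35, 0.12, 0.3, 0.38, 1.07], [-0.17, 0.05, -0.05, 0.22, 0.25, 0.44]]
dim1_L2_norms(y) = [1.81, 1.82, 2.86, 2.31, 1.52, 0.65]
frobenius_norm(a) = 0.95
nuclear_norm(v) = 8.05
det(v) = -0.00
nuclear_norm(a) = 1.60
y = v + a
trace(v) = 0.68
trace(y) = 2.28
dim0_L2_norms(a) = [0.14, 0.65, 0.5, 0.35, 0.28, 0.13]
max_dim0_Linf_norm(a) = 0.57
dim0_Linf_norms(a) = [0.09, 0.57, 0.43, 0.3, 0.2, 0.08]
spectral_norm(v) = 3.39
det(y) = 0.03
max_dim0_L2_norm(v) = 2.66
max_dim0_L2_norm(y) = 2.66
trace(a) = 1.60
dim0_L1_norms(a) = [0.32, 1.1, 0.84, 0.65, 0.57, 0.26]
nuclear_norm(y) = 8.57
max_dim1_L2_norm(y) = 2.86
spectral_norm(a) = 0.80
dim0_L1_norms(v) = [4.92, 1.82, 3.45, 3.81, 3.83, 4.4]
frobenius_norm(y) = 4.78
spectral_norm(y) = 3.34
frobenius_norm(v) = 4.74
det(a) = 0.00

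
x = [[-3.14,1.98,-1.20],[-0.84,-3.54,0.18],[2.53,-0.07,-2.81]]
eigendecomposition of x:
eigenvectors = [[0.12-0.62j, 0.12+0.62j, -0.08+0.00j], [(0.22+0.14j), 0.22-0.14j, (0.52+0j)], [-0.73+0.00j, (-0.73-0j), 0.85+0.00j]]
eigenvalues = [(-3.19+2.14j), (-3.19-2.14j), (-3.1+0j)]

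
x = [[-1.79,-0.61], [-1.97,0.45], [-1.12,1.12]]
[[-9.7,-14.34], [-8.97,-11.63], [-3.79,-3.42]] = x@ [[4.90, 6.75], [1.52, 3.70]]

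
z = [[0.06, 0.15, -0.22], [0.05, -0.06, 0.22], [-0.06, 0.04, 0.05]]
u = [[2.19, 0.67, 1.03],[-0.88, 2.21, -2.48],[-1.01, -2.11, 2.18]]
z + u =[[2.25, 0.82, 0.81], [-0.83, 2.15, -2.26], [-1.07, -2.07, 2.23]]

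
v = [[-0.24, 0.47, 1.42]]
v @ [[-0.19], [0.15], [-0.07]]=[[0.02]]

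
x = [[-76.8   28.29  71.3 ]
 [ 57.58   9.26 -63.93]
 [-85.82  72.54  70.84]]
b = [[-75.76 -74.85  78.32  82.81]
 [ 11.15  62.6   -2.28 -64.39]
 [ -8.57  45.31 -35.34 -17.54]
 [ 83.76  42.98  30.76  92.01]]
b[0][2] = 78.32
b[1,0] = 11.15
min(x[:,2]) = -63.93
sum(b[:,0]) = 10.579999999999998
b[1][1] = 62.6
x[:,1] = [28.29, 9.26, 72.54]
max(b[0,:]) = 82.81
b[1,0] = 11.15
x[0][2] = 71.3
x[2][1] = 72.54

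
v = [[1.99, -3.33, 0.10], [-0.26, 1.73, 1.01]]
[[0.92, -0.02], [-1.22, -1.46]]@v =[[1.84, -3.10, 0.07], [-2.05, 1.54, -1.60]]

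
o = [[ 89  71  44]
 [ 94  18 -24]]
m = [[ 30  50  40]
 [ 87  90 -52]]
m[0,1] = 50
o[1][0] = 94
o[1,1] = 18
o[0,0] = 89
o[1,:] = [94, 18, -24]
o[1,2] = -24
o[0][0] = 89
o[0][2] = 44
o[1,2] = -24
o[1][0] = 94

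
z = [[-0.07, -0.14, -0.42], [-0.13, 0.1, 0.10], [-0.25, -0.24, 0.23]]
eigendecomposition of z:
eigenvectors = [[(-0.87+0j), (-0.67+0j), (-0.67-0j)], [-0.16+0.00j, (0.63-0.1j), 0.63+0.10j], [(-0.47+0j), 0.37+0.11j, 0.37-0.11j]]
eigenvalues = [(-0.32+0j), (0.29+0.05j), (0.29-0.05j)]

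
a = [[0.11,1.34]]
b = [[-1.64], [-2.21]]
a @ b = [[-3.14]]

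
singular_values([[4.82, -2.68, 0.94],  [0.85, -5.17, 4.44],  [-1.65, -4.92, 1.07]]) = [8.84, 4.93, 2.04]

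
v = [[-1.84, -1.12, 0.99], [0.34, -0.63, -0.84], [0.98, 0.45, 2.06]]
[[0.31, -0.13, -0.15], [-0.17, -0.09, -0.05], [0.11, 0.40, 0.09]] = v @ [[-0.14, 0.12, 0.03], [0.05, 0.03, 0.09], [0.11, 0.13, 0.01]]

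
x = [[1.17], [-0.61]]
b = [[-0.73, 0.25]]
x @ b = [[-0.85, 0.29], [0.45, -0.15]]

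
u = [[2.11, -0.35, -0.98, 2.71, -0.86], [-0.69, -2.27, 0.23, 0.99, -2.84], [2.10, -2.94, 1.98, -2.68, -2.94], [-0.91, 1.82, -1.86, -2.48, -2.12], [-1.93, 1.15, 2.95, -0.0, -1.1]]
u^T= [[2.11,-0.69,2.1,-0.91,-1.93], [-0.35,-2.27,-2.94,1.82,1.15], [-0.98,0.23,1.98,-1.86,2.95], [2.71,0.99,-2.68,-2.48,-0.00], [-0.86,-2.84,-2.94,-2.12,-1.10]]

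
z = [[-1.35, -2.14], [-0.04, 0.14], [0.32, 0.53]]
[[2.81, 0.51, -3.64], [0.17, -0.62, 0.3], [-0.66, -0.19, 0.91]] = z @ [[-2.73, 4.54, -0.46],[0.41, -3.10, 1.99]]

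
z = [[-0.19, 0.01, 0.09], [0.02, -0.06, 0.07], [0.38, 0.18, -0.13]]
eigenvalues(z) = [-0.36, -0.11, 0.09]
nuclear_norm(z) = 0.66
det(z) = 0.00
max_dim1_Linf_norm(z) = 0.38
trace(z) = -0.38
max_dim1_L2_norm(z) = 0.44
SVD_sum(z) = [[-0.17, -0.07, 0.06], [-0.02, -0.01, 0.01], [0.39, 0.15, -0.15]] + [[-0.03, 0.06, -0.02], [0.03, -0.07, 0.02], [-0.01, 0.02, -0.01]] + [[0.01, 0.02, 0.04], [0.01, 0.02, 0.04], [0.0, 0.01, 0.02]]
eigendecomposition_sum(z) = [[-0.18, -0.04, 0.08], [-0.07, -0.02, 0.03], [0.35, 0.09, -0.16]] + [[-0.03, 0.04, -0.01], [0.06, -0.07, 0.02], [-0.03, 0.04, -0.01]] + [[0.02, 0.02, 0.01], [0.03, 0.03, 0.02], [0.06, 0.05, 0.04]]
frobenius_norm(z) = 0.50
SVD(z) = [[-0.4,0.65,0.64], [-0.05,-0.72,0.69], [0.91,0.24,0.33]] @ diag([0.4802595163559785, 0.10657809218041411, 0.06994217051754004]) @ [[0.88, 0.34, -0.33], [-0.42, 0.88, -0.22], [0.22, 0.33, 0.92]]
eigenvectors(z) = [[0.45, -0.4, -0.29], [0.17, 0.80, -0.43], [-0.88, -0.45, -0.85]]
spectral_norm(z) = 0.48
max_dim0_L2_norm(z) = 0.43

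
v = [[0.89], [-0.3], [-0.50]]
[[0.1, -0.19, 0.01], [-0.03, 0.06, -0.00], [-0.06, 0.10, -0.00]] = v @ [[0.11,-0.21,0.01]]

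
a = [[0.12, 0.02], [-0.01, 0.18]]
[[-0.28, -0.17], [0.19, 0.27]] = a@[[-2.51, -1.65],[0.92, 1.41]]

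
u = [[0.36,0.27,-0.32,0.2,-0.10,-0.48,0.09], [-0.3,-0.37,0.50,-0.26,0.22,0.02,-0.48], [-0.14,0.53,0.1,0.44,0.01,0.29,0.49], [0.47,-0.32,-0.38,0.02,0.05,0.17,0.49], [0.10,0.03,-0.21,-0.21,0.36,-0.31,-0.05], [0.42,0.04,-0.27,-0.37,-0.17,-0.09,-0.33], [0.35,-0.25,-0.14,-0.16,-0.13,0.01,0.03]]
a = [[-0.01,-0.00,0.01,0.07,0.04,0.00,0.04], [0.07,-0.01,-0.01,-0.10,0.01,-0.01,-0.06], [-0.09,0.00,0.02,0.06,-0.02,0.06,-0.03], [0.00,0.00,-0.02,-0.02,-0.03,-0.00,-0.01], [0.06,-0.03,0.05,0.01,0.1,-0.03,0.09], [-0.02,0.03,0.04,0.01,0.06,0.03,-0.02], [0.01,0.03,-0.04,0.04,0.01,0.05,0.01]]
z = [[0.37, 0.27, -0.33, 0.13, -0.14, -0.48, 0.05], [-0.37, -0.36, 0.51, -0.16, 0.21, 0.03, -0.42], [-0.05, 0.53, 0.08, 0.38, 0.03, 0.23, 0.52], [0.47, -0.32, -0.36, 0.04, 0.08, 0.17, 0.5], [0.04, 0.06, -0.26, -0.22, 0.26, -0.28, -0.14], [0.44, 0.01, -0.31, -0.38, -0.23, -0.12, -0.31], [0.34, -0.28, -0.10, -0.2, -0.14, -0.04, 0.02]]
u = a + z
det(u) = -0.00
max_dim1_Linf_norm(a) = 0.1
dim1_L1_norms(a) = [0.17, 0.27, 0.28, 0.08, 0.37, 0.21, 0.19]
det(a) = -0.00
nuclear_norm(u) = 4.34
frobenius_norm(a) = 0.29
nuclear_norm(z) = 4.29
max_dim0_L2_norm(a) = 0.14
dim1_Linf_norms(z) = [0.48, 0.51, 0.53, 0.5, 0.28, 0.44, 0.34]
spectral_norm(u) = 1.29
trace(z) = 0.29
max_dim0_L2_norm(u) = 0.91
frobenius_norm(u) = 2.02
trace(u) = 0.41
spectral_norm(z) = 1.29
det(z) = -0.00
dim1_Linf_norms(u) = [0.48, 0.5, 0.53, 0.49, 0.36, 0.42, 0.35]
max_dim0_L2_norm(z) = 0.9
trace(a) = 0.12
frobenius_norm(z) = 2.00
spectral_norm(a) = 0.19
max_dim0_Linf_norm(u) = 0.53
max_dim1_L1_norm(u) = 2.15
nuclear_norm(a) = 0.60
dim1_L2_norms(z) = [0.77, 0.88, 0.87, 0.86, 0.54, 0.77, 0.52]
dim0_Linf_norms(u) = [0.47, 0.53, 0.5, 0.44, 0.36, 0.48, 0.49]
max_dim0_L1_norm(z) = 2.08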